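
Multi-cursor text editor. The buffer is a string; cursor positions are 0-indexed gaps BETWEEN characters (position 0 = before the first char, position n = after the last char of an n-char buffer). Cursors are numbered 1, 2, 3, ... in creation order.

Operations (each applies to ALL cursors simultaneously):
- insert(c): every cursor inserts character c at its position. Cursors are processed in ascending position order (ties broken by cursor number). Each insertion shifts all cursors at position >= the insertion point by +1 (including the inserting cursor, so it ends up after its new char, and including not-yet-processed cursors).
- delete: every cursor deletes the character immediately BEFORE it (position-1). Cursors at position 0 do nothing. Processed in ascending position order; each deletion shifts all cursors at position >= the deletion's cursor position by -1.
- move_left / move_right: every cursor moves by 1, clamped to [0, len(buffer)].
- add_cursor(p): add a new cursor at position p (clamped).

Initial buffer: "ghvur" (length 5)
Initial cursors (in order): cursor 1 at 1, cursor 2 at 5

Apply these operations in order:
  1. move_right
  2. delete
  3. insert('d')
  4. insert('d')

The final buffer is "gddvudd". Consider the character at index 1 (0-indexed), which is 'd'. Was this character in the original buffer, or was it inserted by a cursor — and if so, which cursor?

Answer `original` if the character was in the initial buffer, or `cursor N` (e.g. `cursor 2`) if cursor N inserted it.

After op 1 (move_right): buffer="ghvur" (len 5), cursors c1@2 c2@5, authorship .....
After op 2 (delete): buffer="gvu" (len 3), cursors c1@1 c2@3, authorship ...
After op 3 (insert('d')): buffer="gdvud" (len 5), cursors c1@2 c2@5, authorship .1..2
After op 4 (insert('d')): buffer="gddvudd" (len 7), cursors c1@3 c2@7, authorship .11..22
Authorship (.=original, N=cursor N): . 1 1 . . 2 2
Index 1: author = 1

Answer: cursor 1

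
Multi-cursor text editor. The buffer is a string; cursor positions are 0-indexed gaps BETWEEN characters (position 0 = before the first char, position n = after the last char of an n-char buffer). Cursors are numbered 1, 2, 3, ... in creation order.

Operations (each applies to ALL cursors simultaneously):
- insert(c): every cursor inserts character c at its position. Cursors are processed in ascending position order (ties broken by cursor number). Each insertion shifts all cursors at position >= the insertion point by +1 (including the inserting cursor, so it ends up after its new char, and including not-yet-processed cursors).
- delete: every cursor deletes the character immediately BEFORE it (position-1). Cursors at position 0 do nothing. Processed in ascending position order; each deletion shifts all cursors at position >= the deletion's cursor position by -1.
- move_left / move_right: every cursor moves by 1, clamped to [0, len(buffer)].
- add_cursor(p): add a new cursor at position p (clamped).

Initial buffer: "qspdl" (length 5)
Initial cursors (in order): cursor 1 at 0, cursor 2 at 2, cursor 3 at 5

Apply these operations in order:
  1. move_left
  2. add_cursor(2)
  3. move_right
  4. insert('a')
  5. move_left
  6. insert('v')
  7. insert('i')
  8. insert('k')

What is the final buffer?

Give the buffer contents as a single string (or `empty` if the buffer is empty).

Answer: qvikasvikapvikadlvika

Derivation:
After op 1 (move_left): buffer="qspdl" (len 5), cursors c1@0 c2@1 c3@4, authorship .....
After op 2 (add_cursor(2)): buffer="qspdl" (len 5), cursors c1@0 c2@1 c4@2 c3@4, authorship .....
After op 3 (move_right): buffer="qspdl" (len 5), cursors c1@1 c2@2 c4@3 c3@5, authorship .....
After op 4 (insert('a')): buffer="qasapadla" (len 9), cursors c1@2 c2@4 c4@6 c3@9, authorship .1.2.4..3
After op 5 (move_left): buffer="qasapadla" (len 9), cursors c1@1 c2@3 c4@5 c3@8, authorship .1.2.4..3
After op 6 (insert('v')): buffer="qvasvapvadlva" (len 13), cursors c1@2 c2@5 c4@8 c3@12, authorship .11.22.44..33
After op 7 (insert('i')): buffer="qviasviapviadlvia" (len 17), cursors c1@3 c2@7 c4@11 c3@16, authorship .111.222.444..333
After op 8 (insert('k')): buffer="qvikasvikapvikadlvika" (len 21), cursors c1@4 c2@9 c4@14 c3@20, authorship .1111.2222.4444..3333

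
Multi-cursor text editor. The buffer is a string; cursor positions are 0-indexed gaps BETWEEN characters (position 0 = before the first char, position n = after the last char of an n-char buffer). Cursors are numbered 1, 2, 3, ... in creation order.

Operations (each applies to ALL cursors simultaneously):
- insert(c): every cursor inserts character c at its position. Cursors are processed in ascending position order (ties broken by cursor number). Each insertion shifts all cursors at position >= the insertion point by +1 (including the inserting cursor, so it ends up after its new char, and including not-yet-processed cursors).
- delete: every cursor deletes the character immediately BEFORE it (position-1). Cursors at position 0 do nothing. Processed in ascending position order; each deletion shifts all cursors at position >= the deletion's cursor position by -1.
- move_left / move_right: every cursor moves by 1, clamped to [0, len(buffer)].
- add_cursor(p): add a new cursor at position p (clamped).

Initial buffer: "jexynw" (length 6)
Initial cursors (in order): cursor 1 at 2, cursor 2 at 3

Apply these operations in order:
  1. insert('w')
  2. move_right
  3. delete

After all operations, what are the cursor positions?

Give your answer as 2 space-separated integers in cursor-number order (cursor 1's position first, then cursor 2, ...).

After op 1 (insert('w')): buffer="jewxwynw" (len 8), cursors c1@3 c2@5, authorship ..1.2...
After op 2 (move_right): buffer="jewxwynw" (len 8), cursors c1@4 c2@6, authorship ..1.2...
After op 3 (delete): buffer="jewwnw" (len 6), cursors c1@3 c2@4, authorship ..12..

Answer: 3 4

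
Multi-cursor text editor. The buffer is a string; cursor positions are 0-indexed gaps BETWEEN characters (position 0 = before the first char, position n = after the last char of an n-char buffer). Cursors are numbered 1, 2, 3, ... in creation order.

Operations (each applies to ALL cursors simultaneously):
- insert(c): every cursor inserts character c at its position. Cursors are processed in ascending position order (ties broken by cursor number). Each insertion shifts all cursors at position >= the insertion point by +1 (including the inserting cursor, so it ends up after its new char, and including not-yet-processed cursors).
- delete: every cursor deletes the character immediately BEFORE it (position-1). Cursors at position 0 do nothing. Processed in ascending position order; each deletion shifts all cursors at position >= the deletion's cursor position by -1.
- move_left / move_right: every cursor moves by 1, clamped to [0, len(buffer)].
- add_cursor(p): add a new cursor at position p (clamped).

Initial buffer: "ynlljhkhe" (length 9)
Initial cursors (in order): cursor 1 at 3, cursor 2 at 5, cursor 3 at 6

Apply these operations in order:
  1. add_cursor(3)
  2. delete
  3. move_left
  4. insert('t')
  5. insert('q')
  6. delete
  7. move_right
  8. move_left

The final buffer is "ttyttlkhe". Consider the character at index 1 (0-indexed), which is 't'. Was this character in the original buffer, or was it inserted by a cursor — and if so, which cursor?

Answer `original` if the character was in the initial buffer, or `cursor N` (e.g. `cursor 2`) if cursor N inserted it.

After op 1 (add_cursor(3)): buffer="ynlljhkhe" (len 9), cursors c1@3 c4@3 c2@5 c3@6, authorship .........
After op 2 (delete): buffer="ylkhe" (len 5), cursors c1@1 c4@1 c2@2 c3@2, authorship .....
After op 3 (move_left): buffer="ylkhe" (len 5), cursors c1@0 c4@0 c2@1 c3@1, authorship .....
After op 4 (insert('t')): buffer="ttyttlkhe" (len 9), cursors c1@2 c4@2 c2@5 c3@5, authorship 14.23....
After op 5 (insert('q')): buffer="ttqqyttqqlkhe" (len 13), cursors c1@4 c4@4 c2@9 c3@9, authorship 1414.2323....
After op 6 (delete): buffer="ttyttlkhe" (len 9), cursors c1@2 c4@2 c2@5 c3@5, authorship 14.23....
After op 7 (move_right): buffer="ttyttlkhe" (len 9), cursors c1@3 c4@3 c2@6 c3@6, authorship 14.23....
After op 8 (move_left): buffer="ttyttlkhe" (len 9), cursors c1@2 c4@2 c2@5 c3@5, authorship 14.23....
Authorship (.=original, N=cursor N): 1 4 . 2 3 . . . .
Index 1: author = 4

Answer: cursor 4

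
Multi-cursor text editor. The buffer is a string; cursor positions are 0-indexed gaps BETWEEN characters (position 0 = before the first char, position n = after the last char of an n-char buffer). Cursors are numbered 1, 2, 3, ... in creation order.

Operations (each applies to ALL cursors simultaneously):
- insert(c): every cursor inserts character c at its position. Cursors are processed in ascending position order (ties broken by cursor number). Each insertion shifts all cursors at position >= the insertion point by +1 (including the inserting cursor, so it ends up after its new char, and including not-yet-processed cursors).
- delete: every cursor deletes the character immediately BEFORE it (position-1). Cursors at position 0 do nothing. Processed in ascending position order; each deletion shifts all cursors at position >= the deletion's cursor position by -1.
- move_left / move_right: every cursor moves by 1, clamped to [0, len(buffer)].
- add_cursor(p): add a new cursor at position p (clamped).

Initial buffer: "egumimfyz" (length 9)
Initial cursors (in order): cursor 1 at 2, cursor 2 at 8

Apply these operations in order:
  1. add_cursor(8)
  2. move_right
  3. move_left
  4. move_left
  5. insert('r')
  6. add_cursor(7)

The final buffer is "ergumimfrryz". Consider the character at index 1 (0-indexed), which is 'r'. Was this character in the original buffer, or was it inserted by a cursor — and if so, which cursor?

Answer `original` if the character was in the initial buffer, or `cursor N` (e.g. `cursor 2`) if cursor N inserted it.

After op 1 (add_cursor(8)): buffer="egumimfyz" (len 9), cursors c1@2 c2@8 c3@8, authorship .........
After op 2 (move_right): buffer="egumimfyz" (len 9), cursors c1@3 c2@9 c3@9, authorship .........
After op 3 (move_left): buffer="egumimfyz" (len 9), cursors c1@2 c2@8 c3@8, authorship .........
After op 4 (move_left): buffer="egumimfyz" (len 9), cursors c1@1 c2@7 c3@7, authorship .........
After op 5 (insert('r')): buffer="ergumimfrryz" (len 12), cursors c1@2 c2@10 c3@10, authorship .1......23..
After op 6 (add_cursor(7)): buffer="ergumimfrryz" (len 12), cursors c1@2 c4@7 c2@10 c3@10, authorship .1......23..
Authorship (.=original, N=cursor N): . 1 . . . . . . 2 3 . .
Index 1: author = 1

Answer: cursor 1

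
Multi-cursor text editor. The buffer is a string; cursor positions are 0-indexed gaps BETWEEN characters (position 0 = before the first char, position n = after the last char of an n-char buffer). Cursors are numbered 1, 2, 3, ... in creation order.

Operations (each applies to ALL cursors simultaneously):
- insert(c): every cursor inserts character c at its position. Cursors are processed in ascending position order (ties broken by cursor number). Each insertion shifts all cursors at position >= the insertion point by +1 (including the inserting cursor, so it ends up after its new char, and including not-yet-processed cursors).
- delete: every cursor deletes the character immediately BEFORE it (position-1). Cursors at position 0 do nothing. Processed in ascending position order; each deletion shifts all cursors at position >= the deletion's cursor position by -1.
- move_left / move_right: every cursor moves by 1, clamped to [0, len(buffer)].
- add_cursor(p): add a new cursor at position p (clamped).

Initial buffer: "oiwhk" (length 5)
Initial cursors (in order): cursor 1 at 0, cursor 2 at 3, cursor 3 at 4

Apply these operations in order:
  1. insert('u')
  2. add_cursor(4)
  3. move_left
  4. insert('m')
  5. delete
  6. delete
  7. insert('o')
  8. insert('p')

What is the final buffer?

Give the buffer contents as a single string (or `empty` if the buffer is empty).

After op 1 (insert('u')): buffer="uoiwuhuk" (len 8), cursors c1@1 c2@5 c3@7, authorship 1...2.3.
After op 2 (add_cursor(4)): buffer="uoiwuhuk" (len 8), cursors c1@1 c4@4 c2@5 c3@7, authorship 1...2.3.
After op 3 (move_left): buffer="uoiwuhuk" (len 8), cursors c1@0 c4@3 c2@4 c3@6, authorship 1...2.3.
After op 4 (insert('m')): buffer="muoimwmuhmuk" (len 12), cursors c1@1 c4@5 c2@7 c3@10, authorship 11..4.22.33.
After op 5 (delete): buffer="uoiwuhuk" (len 8), cursors c1@0 c4@3 c2@4 c3@6, authorship 1...2.3.
After op 6 (delete): buffer="uouuk" (len 5), cursors c1@0 c2@2 c4@2 c3@3, authorship 1.23.
After op 7 (insert('o')): buffer="ouooououk" (len 9), cursors c1@1 c2@5 c4@5 c3@7, authorship 11.24233.
After op 8 (insert('p')): buffer="opuoooppuopuk" (len 13), cursors c1@2 c2@8 c4@8 c3@11, authorship 111.24242333.

Answer: opuoooppuopuk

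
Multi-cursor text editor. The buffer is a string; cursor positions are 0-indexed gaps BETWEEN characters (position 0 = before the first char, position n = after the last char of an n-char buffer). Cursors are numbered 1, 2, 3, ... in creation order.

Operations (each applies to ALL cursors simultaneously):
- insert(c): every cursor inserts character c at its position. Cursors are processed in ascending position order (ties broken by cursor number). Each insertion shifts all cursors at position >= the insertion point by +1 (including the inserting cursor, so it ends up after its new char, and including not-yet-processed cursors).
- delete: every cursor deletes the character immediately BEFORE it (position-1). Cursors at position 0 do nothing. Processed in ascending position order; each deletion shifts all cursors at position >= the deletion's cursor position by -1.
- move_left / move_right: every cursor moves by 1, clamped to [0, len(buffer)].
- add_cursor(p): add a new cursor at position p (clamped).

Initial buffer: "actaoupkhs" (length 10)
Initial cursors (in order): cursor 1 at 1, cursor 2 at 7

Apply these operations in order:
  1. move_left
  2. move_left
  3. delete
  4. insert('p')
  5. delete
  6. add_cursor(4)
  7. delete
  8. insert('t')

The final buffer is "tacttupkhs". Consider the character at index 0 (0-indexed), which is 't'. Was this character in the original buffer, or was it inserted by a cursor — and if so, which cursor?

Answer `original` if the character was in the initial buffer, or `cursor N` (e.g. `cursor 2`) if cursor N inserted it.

Answer: cursor 1

Derivation:
After op 1 (move_left): buffer="actaoupkhs" (len 10), cursors c1@0 c2@6, authorship ..........
After op 2 (move_left): buffer="actaoupkhs" (len 10), cursors c1@0 c2@5, authorship ..........
After op 3 (delete): buffer="actaupkhs" (len 9), cursors c1@0 c2@4, authorship .........
After op 4 (insert('p')): buffer="pactapupkhs" (len 11), cursors c1@1 c2@6, authorship 1....2.....
After op 5 (delete): buffer="actaupkhs" (len 9), cursors c1@0 c2@4, authorship .........
After op 6 (add_cursor(4)): buffer="actaupkhs" (len 9), cursors c1@0 c2@4 c3@4, authorship .........
After op 7 (delete): buffer="acupkhs" (len 7), cursors c1@0 c2@2 c3@2, authorship .......
After op 8 (insert('t')): buffer="tacttupkhs" (len 10), cursors c1@1 c2@5 c3@5, authorship 1..23.....
Authorship (.=original, N=cursor N): 1 . . 2 3 . . . . .
Index 0: author = 1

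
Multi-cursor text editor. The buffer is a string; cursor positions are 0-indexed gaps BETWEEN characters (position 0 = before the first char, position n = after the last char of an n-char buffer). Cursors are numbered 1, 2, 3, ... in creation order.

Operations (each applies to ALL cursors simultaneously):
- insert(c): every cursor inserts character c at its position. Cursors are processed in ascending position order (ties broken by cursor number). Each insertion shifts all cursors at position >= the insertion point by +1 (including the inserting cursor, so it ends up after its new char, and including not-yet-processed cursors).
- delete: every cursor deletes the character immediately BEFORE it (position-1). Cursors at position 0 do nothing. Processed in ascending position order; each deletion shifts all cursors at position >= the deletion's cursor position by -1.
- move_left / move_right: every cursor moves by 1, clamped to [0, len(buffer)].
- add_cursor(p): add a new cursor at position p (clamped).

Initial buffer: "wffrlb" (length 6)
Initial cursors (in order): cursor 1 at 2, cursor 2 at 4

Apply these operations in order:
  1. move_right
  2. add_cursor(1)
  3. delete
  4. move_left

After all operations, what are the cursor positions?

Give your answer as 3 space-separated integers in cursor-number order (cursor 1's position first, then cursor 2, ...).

After op 1 (move_right): buffer="wffrlb" (len 6), cursors c1@3 c2@5, authorship ......
After op 2 (add_cursor(1)): buffer="wffrlb" (len 6), cursors c3@1 c1@3 c2@5, authorship ......
After op 3 (delete): buffer="frb" (len 3), cursors c3@0 c1@1 c2@2, authorship ...
After op 4 (move_left): buffer="frb" (len 3), cursors c1@0 c3@0 c2@1, authorship ...

Answer: 0 1 0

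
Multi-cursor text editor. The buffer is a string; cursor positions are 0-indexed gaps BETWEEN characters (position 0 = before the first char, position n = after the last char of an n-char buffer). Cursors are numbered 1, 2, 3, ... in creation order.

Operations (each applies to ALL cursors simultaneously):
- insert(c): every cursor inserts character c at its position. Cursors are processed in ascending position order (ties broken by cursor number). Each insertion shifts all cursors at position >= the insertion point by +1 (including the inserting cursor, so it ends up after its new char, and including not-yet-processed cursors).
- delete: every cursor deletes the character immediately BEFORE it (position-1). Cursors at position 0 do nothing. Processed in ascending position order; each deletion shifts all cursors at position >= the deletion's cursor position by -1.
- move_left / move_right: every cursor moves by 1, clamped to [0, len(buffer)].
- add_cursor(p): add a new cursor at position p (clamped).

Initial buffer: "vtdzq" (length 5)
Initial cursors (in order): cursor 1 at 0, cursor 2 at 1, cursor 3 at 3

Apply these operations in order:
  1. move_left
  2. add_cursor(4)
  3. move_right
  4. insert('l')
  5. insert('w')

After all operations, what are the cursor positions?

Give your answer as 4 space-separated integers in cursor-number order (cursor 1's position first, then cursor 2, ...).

Answer: 5 5 9 13

Derivation:
After op 1 (move_left): buffer="vtdzq" (len 5), cursors c1@0 c2@0 c3@2, authorship .....
After op 2 (add_cursor(4)): buffer="vtdzq" (len 5), cursors c1@0 c2@0 c3@2 c4@4, authorship .....
After op 3 (move_right): buffer="vtdzq" (len 5), cursors c1@1 c2@1 c3@3 c4@5, authorship .....
After op 4 (insert('l')): buffer="vlltdlzql" (len 9), cursors c1@3 c2@3 c3@6 c4@9, authorship .12..3..4
After op 5 (insert('w')): buffer="vllwwtdlwzqlw" (len 13), cursors c1@5 c2@5 c3@9 c4@13, authorship .1212..33..44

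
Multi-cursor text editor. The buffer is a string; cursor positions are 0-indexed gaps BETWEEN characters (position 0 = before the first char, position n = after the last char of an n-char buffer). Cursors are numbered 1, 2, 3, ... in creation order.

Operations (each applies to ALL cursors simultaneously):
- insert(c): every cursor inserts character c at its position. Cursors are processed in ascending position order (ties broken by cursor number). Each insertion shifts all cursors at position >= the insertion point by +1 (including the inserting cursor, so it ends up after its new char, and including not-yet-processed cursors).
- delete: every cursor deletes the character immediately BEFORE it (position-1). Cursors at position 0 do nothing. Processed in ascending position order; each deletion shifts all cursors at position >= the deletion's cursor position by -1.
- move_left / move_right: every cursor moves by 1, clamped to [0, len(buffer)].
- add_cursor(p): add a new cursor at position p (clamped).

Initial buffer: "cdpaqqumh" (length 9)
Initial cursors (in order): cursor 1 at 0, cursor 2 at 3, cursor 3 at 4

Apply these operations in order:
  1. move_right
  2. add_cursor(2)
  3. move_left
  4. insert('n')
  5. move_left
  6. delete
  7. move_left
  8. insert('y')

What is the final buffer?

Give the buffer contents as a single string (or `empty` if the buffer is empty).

Answer: yynnydynnqqumh

Derivation:
After op 1 (move_right): buffer="cdpaqqumh" (len 9), cursors c1@1 c2@4 c3@5, authorship .........
After op 2 (add_cursor(2)): buffer="cdpaqqumh" (len 9), cursors c1@1 c4@2 c2@4 c3@5, authorship .........
After op 3 (move_left): buffer="cdpaqqumh" (len 9), cursors c1@0 c4@1 c2@3 c3@4, authorship .........
After op 4 (insert('n')): buffer="ncndpnanqqumh" (len 13), cursors c1@1 c4@3 c2@6 c3@8, authorship 1.4..2.3.....
After op 5 (move_left): buffer="ncndpnanqqumh" (len 13), cursors c1@0 c4@2 c2@5 c3@7, authorship 1.4..2.3.....
After op 6 (delete): buffer="nndnnqqumh" (len 10), cursors c1@0 c4@1 c2@3 c3@4, authorship 14.23.....
After op 7 (move_left): buffer="nndnnqqumh" (len 10), cursors c1@0 c4@0 c2@2 c3@3, authorship 14.23.....
After op 8 (insert('y')): buffer="yynnydynnqqumh" (len 14), cursors c1@2 c4@2 c2@5 c3@7, authorship 14142.323.....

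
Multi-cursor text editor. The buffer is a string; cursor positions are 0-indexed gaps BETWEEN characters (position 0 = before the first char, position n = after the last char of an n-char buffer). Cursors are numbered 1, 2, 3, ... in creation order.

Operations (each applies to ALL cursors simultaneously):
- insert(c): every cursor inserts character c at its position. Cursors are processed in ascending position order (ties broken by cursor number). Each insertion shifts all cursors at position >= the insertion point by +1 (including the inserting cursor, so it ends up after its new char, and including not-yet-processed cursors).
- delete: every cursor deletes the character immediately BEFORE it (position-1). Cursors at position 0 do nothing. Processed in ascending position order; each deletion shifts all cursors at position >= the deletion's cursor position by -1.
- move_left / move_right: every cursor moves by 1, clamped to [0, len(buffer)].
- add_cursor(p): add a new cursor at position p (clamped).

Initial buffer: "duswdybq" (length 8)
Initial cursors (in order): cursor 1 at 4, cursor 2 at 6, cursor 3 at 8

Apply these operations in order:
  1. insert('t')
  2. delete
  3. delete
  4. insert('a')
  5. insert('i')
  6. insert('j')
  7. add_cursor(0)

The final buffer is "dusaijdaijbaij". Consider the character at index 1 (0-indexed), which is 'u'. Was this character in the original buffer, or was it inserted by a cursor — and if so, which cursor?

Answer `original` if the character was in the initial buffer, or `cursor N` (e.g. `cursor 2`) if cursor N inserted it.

Answer: original

Derivation:
After op 1 (insert('t')): buffer="duswtdytbqt" (len 11), cursors c1@5 c2@8 c3@11, authorship ....1..2..3
After op 2 (delete): buffer="duswdybq" (len 8), cursors c1@4 c2@6 c3@8, authorship ........
After op 3 (delete): buffer="dusdb" (len 5), cursors c1@3 c2@4 c3@5, authorship .....
After op 4 (insert('a')): buffer="dusadaba" (len 8), cursors c1@4 c2@6 c3@8, authorship ...1.2.3
After op 5 (insert('i')): buffer="dusaidaibai" (len 11), cursors c1@5 c2@8 c3@11, authorship ...11.22.33
After op 6 (insert('j')): buffer="dusaijdaijbaij" (len 14), cursors c1@6 c2@10 c3@14, authorship ...111.222.333
After op 7 (add_cursor(0)): buffer="dusaijdaijbaij" (len 14), cursors c4@0 c1@6 c2@10 c3@14, authorship ...111.222.333
Authorship (.=original, N=cursor N): . . . 1 1 1 . 2 2 2 . 3 3 3
Index 1: author = original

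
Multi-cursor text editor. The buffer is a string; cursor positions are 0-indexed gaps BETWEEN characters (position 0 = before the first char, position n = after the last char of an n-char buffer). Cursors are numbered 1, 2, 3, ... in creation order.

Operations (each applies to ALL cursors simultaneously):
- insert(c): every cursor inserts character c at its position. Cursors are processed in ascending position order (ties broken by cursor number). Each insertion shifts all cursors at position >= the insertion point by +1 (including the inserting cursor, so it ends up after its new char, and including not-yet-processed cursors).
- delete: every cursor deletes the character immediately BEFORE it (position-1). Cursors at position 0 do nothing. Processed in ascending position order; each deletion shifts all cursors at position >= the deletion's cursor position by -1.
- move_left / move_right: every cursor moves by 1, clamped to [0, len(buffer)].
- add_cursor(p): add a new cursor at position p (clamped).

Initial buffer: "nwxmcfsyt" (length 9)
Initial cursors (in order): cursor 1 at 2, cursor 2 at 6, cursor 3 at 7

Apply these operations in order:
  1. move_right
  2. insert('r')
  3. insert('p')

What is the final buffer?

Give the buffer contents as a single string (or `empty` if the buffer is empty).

Answer: nwxrpmcfsrpyrpt

Derivation:
After op 1 (move_right): buffer="nwxmcfsyt" (len 9), cursors c1@3 c2@7 c3@8, authorship .........
After op 2 (insert('r')): buffer="nwxrmcfsryrt" (len 12), cursors c1@4 c2@9 c3@11, authorship ...1....2.3.
After op 3 (insert('p')): buffer="nwxrpmcfsrpyrpt" (len 15), cursors c1@5 c2@11 c3@14, authorship ...11....22.33.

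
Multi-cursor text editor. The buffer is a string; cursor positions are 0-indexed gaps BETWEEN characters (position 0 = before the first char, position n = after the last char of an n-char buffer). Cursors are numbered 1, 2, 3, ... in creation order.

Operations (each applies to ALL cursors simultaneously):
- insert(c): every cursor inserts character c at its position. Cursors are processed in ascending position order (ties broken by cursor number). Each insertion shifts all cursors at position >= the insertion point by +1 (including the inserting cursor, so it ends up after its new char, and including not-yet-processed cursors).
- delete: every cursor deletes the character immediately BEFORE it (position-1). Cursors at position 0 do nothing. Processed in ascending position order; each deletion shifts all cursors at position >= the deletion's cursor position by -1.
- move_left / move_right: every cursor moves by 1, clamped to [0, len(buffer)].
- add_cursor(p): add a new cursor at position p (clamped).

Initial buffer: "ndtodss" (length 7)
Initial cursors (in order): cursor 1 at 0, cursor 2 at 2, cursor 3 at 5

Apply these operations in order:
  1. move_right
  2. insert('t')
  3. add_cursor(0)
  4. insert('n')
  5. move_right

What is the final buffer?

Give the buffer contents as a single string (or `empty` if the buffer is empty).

Answer: nntndttnodstns

Derivation:
After op 1 (move_right): buffer="ndtodss" (len 7), cursors c1@1 c2@3 c3@6, authorship .......
After op 2 (insert('t')): buffer="ntdttodsts" (len 10), cursors c1@2 c2@5 c3@9, authorship .1..2...3.
After op 3 (add_cursor(0)): buffer="ntdttodsts" (len 10), cursors c4@0 c1@2 c2@5 c3@9, authorship .1..2...3.
After op 4 (insert('n')): buffer="nntndttnodstns" (len 14), cursors c4@1 c1@4 c2@8 c3@13, authorship 4.11..22...33.
After op 5 (move_right): buffer="nntndttnodstns" (len 14), cursors c4@2 c1@5 c2@9 c3@14, authorship 4.11..22...33.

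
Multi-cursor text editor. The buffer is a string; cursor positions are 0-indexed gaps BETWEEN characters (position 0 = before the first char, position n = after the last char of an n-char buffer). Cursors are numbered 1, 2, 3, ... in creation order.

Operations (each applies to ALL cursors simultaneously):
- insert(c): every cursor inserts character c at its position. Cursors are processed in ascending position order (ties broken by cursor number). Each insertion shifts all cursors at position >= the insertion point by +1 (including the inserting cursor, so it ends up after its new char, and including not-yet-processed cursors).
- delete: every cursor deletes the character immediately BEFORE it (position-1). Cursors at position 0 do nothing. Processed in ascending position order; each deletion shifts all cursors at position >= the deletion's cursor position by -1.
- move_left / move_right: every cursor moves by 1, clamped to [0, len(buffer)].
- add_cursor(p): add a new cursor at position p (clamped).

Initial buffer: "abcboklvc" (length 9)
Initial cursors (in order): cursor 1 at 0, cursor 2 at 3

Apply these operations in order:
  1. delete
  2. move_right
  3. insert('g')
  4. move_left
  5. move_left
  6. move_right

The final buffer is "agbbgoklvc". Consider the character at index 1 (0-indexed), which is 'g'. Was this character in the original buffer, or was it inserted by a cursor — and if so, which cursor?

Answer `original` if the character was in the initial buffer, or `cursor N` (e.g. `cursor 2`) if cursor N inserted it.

Answer: cursor 1

Derivation:
After op 1 (delete): buffer="abboklvc" (len 8), cursors c1@0 c2@2, authorship ........
After op 2 (move_right): buffer="abboklvc" (len 8), cursors c1@1 c2@3, authorship ........
After op 3 (insert('g')): buffer="agbbgoklvc" (len 10), cursors c1@2 c2@5, authorship .1..2.....
After op 4 (move_left): buffer="agbbgoklvc" (len 10), cursors c1@1 c2@4, authorship .1..2.....
After op 5 (move_left): buffer="agbbgoklvc" (len 10), cursors c1@0 c2@3, authorship .1..2.....
After op 6 (move_right): buffer="agbbgoklvc" (len 10), cursors c1@1 c2@4, authorship .1..2.....
Authorship (.=original, N=cursor N): . 1 . . 2 . . . . .
Index 1: author = 1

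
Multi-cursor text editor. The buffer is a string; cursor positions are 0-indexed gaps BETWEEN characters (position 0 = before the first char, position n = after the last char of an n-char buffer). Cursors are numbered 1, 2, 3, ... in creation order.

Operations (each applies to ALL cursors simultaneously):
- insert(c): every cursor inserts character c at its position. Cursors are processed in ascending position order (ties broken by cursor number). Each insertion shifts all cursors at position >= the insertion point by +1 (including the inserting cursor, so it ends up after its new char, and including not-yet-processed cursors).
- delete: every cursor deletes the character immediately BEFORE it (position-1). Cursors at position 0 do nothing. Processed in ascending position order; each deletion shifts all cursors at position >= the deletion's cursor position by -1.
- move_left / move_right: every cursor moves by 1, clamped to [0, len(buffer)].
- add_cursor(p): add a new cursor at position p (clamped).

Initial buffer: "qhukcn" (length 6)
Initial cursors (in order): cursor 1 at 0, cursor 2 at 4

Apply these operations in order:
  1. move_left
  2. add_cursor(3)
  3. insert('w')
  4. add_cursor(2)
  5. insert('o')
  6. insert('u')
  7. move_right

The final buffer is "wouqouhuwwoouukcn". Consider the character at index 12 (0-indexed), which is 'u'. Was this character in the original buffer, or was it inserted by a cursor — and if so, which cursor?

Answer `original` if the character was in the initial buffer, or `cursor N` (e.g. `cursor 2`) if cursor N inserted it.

After op 1 (move_left): buffer="qhukcn" (len 6), cursors c1@0 c2@3, authorship ......
After op 2 (add_cursor(3)): buffer="qhukcn" (len 6), cursors c1@0 c2@3 c3@3, authorship ......
After op 3 (insert('w')): buffer="wqhuwwkcn" (len 9), cursors c1@1 c2@6 c3@6, authorship 1...23...
After op 4 (add_cursor(2)): buffer="wqhuwwkcn" (len 9), cursors c1@1 c4@2 c2@6 c3@6, authorship 1...23...
After op 5 (insert('o')): buffer="woqohuwwookcn" (len 13), cursors c1@2 c4@4 c2@10 c3@10, authorship 11.4..2323...
After op 6 (insert('u')): buffer="wouqouhuwwoouukcn" (len 17), cursors c1@3 c4@6 c2@14 c3@14, authorship 111.44..232323...
After op 7 (move_right): buffer="wouqouhuwwoouukcn" (len 17), cursors c1@4 c4@7 c2@15 c3@15, authorship 111.44..232323...
Authorship (.=original, N=cursor N): 1 1 1 . 4 4 . . 2 3 2 3 2 3 . . .
Index 12: author = 2

Answer: cursor 2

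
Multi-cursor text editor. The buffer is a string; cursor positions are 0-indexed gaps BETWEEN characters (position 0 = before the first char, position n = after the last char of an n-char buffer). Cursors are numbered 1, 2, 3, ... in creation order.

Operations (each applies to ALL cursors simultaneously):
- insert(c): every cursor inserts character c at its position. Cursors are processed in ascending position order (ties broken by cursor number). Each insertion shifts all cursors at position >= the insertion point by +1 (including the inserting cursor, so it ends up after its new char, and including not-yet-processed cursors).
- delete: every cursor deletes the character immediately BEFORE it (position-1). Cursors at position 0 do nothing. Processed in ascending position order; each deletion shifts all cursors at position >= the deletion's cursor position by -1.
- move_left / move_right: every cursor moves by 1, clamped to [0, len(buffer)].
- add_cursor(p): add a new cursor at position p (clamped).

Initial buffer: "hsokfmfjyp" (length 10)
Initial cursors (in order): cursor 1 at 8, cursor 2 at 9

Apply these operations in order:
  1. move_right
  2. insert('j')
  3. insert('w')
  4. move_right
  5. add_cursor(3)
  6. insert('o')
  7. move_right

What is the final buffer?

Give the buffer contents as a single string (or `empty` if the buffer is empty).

After op 1 (move_right): buffer="hsokfmfjyp" (len 10), cursors c1@9 c2@10, authorship ..........
After op 2 (insert('j')): buffer="hsokfmfjyjpj" (len 12), cursors c1@10 c2@12, authorship .........1.2
After op 3 (insert('w')): buffer="hsokfmfjyjwpjw" (len 14), cursors c1@11 c2@14, authorship .........11.22
After op 4 (move_right): buffer="hsokfmfjyjwpjw" (len 14), cursors c1@12 c2@14, authorship .........11.22
After op 5 (add_cursor(3)): buffer="hsokfmfjyjwpjw" (len 14), cursors c3@3 c1@12 c2@14, authorship .........11.22
After op 6 (insert('o')): buffer="hsookfmfjyjwpojwo" (len 17), cursors c3@4 c1@14 c2@17, authorship ...3......11.1222
After op 7 (move_right): buffer="hsookfmfjyjwpojwo" (len 17), cursors c3@5 c1@15 c2@17, authorship ...3......11.1222

Answer: hsookfmfjyjwpojwo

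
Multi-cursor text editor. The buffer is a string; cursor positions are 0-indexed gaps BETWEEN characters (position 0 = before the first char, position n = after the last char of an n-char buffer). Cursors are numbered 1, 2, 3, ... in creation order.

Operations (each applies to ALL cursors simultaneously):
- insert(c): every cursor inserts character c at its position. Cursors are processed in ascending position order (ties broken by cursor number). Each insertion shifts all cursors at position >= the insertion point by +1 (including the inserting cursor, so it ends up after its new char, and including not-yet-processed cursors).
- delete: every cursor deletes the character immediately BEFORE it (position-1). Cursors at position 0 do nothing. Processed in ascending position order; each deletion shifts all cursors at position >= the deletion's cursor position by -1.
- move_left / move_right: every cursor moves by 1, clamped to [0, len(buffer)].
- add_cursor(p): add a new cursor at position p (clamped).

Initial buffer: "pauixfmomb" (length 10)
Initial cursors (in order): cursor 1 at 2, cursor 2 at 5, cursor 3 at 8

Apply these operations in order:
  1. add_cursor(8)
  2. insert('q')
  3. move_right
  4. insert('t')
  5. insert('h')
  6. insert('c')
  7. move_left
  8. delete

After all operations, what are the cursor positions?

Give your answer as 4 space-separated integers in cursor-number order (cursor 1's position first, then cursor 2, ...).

Answer: 5 11 20 20

Derivation:
After op 1 (add_cursor(8)): buffer="pauixfmomb" (len 10), cursors c1@2 c2@5 c3@8 c4@8, authorship ..........
After op 2 (insert('q')): buffer="paquixqfmoqqmb" (len 14), cursors c1@3 c2@7 c3@12 c4@12, authorship ..1...2...34..
After op 3 (move_right): buffer="paquixqfmoqqmb" (len 14), cursors c1@4 c2@8 c3@13 c4@13, authorship ..1...2...34..
After op 4 (insert('t')): buffer="paqutixqftmoqqmttb" (len 18), cursors c1@5 c2@10 c3@17 c4@17, authorship ..1.1..2.2..34.34.
After op 5 (insert('h')): buffer="paquthixqfthmoqqmtthhb" (len 22), cursors c1@6 c2@12 c3@21 c4@21, authorship ..1.11..2.22..34.3434.
After op 6 (insert('c')): buffer="paquthcixqfthcmoqqmtthhccb" (len 26), cursors c1@7 c2@14 c3@25 c4@25, authorship ..1.111..2.222..34.343434.
After op 7 (move_left): buffer="paquthcixqfthcmoqqmtthhccb" (len 26), cursors c1@6 c2@13 c3@24 c4@24, authorship ..1.111..2.222..34.343434.
After op 8 (delete): buffer="paqutcixqftcmoqqmtthcb" (len 22), cursors c1@5 c2@11 c3@20 c4@20, authorship ..1.11..2.22..34.3434.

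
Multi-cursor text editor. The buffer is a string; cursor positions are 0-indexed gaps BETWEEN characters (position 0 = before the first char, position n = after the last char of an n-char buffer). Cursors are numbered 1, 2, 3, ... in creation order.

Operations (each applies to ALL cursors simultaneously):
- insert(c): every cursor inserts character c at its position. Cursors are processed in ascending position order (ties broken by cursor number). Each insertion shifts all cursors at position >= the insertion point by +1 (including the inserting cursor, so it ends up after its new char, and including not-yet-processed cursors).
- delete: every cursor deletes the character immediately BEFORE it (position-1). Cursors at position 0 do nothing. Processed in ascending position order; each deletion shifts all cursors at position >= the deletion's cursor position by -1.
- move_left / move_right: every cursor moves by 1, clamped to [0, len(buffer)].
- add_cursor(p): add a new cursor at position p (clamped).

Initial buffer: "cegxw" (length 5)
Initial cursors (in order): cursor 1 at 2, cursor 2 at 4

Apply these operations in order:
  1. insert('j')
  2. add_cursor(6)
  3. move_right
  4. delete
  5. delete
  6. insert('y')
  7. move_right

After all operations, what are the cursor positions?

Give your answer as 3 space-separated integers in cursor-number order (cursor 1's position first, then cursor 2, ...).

After op 1 (insert('j')): buffer="cejgxjw" (len 7), cursors c1@3 c2@6, authorship ..1..2.
After op 2 (add_cursor(6)): buffer="cejgxjw" (len 7), cursors c1@3 c2@6 c3@6, authorship ..1..2.
After op 3 (move_right): buffer="cejgxjw" (len 7), cursors c1@4 c2@7 c3@7, authorship ..1..2.
After op 4 (delete): buffer="cejx" (len 4), cursors c1@3 c2@4 c3@4, authorship ..1.
After op 5 (delete): buffer="c" (len 1), cursors c1@1 c2@1 c3@1, authorship .
After op 6 (insert('y')): buffer="cyyy" (len 4), cursors c1@4 c2@4 c3@4, authorship .123
After op 7 (move_right): buffer="cyyy" (len 4), cursors c1@4 c2@4 c3@4, authorship .123

Answer: 4 4 4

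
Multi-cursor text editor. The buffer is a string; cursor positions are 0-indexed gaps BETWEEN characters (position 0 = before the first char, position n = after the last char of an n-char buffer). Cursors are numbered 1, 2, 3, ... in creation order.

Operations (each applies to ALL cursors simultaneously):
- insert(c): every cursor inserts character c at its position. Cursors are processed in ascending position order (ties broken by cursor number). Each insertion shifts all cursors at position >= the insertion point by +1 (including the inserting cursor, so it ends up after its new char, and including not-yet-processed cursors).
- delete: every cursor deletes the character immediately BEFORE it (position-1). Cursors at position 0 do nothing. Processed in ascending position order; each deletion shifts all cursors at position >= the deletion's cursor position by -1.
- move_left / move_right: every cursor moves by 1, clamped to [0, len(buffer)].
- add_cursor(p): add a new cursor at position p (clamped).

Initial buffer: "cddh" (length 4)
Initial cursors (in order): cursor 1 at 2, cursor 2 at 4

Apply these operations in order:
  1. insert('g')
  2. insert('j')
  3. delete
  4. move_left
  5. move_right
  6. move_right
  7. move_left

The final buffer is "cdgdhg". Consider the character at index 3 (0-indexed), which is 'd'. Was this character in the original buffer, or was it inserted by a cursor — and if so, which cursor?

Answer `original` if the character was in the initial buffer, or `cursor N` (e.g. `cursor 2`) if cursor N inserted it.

Answer: original

Derivation:
After op 1 (insert('g')): buffer="cdgdhg" (len 6), cursors c1@3 c2@6, authorship ..1..2
After op 2 (insert('j')): buffer="cdgjdhgj" (len 8), cursors c1@4 c2@8, authorship ..11..22
After op 3 (delete): buffer="cdgdhg" (len 6), cursors c1@3 c2@6, authorship ..1..2
After op 4 (move_left): buffer="cdgdhg" (len 6), cursors c1@2 c2@5, authorship ..1..2
After op 5 (move_right): buffer="cdgdhg" (len 6), cursors c1@3 c2@6, authorship ..1..2
After op 6 (move_right): buffer="cdgdhg" (len 6), cursors c1@4 c2@6, authorship ..1..2
After op 7 (move_left): buffer="cdgdhg" (len 6), cursors c1@3 c2@5, authorship ..1..2
Authorship (.=original, N=cursor N): . . 1 . . 2
Index 3: author = original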